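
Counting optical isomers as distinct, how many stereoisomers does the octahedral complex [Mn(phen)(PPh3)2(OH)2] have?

In an octahedral complex each vertex has one trans partner and four cis neighbours.
Each phen is bidentate and must span two cis positions.
The distinct arrangements are (3 in all): PPh3 cis, OH trans; PPh3 cis, OH cis (chiral); PPh3 trans, OH cis.
One of these lacks any improper symmetry element and so occurs as an enantiomeric pair, giving 3 + 1 = 4 stereoisomers in total.

4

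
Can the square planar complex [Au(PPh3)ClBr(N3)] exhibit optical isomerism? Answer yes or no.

no

In a square planar complex each vertex has one trans partner and two cis neighbours.
There are 3 geometric isomers: (Br/N3 trans, Cl/PPh3 trans); (Br/PPh3 trans, Cl/N3 trans); (Br/Cl trans, N3/PPh3 trans).
Each arrangement has an internal mirror plane or centre of symmetry, so none is chiral.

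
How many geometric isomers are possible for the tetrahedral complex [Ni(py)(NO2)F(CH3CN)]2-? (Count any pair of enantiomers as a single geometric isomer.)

1

All four vertices of a tetrahedron are equivalent and mutually adjacent, so cis/trans isomerism cannot arise.
Only one geometric arrangement is possible; it has no improper symmetry element, so it exists as a pair of enantiomers (2 stereoisomers).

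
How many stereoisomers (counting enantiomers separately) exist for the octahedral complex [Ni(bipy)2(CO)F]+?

3

In an octahedral complex each vertex has one trans partner and four cis neighbours.
Each bipy is bidentate and must span two cis positions.
Systematic placement gives 2 geometric isomers: CO and F mutually trans; CO and F mutually cis (chiral).
One of these lacks any improper symmetry element and so occurs as an enantiomeric pair, giving 2 + 1 = 3 stereoisomers in total.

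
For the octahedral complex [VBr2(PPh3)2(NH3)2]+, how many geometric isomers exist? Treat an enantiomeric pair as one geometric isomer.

Working through the distinct placements yields 5 geometric isomers: Br trans, PPh3 trans, NH3 trans; Br trans, PPh3 cis, NH3 cis; Br cis, PPh3 trans, NH3 cis; Br cis, PPh3 cis, NH3 cis (chiral); Br cis, PPh3 cis, NH3 trans.

5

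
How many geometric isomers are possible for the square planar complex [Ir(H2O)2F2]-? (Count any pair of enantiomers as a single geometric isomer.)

A square has two trans pairs of vertices; adjacent vertices are cis.
Systematic placement gives 2 geometric isomers: H2O cis; H2O trans.

2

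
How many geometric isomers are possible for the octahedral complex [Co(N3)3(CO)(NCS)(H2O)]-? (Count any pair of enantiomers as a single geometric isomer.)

In an octahedral complex each vertex has one trans partner and four cis neighbours.
Working through the distinct placements yields 4 geometric isomers: N3 mer (3 arrangements); N3 fac (chiral).

4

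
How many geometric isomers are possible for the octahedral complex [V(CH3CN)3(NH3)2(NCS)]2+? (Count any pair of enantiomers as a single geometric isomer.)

An octahedron has six vertices in three trans pairs; every non-trans pair is cis.
Working through the distinct placements yields 3 geometric isomers: CH3CN mer, NH3 trans; CH3CN mer, NH3 cis; CH3CN fac, NH3 cis.

3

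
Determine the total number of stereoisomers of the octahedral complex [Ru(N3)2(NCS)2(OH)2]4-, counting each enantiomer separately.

6

The six octahedral sites form three mutually perpendicular trans pairs.
The distinct arrangements are (5 in all): N3 trans, NCS trans, OH trans; N3 trans, NCS cis, OH cis; N3 cis, NCS cis, OH trans; N3 cis, NCS cis, OH cis (chiral); N3 cis, NCS trans, OH cis.
One of these lacks any improper symmetry element and so occurs as an enantiomeric pair, giving 5 + 1 = 6 stereoisomers in total.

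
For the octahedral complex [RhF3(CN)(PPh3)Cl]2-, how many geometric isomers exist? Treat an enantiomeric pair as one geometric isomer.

4

The six octahedral sites form three mutually perpendicular trans pairs.
Working through the distinct placements yields 4 geometric isomers: F mer (3 arrangements); F fac (chiral).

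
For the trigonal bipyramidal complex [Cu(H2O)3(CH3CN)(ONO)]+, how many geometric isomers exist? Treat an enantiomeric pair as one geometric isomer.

In a trigonal bipyramid the two axial positions differ from the three equatorial ones.
There are 4 geometric isomers: CH3CN axial, ONO equatorial; CH3CN axial, ONO axial; CH3CN equatorial, ONO equatorial; CH3CN equatorial, ONO axial.

4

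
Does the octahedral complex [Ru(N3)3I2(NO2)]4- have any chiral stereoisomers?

In an octahedral complex each vertex has one trans partner and four cis neighbours.
The distinct arrangements are (3 in all): N3 mer, I trans; N3 fac, I cis; N3 mer, I cis.
Each arrangement has an internal mirror plane or centre of symmetry, so none is chiral.

no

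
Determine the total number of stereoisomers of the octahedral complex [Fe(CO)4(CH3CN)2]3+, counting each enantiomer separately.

2

Working through the distinct placements yields 2 geometric isomers: CH3CN trans; CH3CN cis.
Each arrangement has an internal mirror plane or centre of symmetry, so none is chiral.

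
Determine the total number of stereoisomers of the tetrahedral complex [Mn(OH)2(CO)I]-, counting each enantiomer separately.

1

In a tetrahedral complex all four positions are equivalent and every pair of ligands is adjacent — there is no cis/trans distinction.
Only one geometric arrangement is possible.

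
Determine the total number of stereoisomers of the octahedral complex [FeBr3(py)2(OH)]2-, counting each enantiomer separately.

There are 3 geometric isomers: Br mer, py trans; Br mer, py cis; Br fac, py cis.
Each arrangement has an internal mirror plane or centre of symmetry, so none is chiral.

3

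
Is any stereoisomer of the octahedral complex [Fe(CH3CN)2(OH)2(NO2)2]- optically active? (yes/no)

An octahedron has six vertices in three trans pairs; every non-trans pair is cis.
The distinct arrangements are (5 in all): CH3CN trans, OH trans, NO2 trans; CH3CN trans, OH cis, NO2 cis; CH3CN cis, OH trans, NO2 cis; CH3CN cis, OH cis, NO2 cis (chiral); CH3CN cis, OH cis, NO2 trans.
One of these lacks any improper symmetry element and so occurs as an enantiomeric pair, giving 5 + 1 = 6 stereoisomers in total.

yes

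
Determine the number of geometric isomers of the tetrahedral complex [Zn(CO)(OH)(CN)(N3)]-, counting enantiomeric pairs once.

Only one geometric arrangement is possible; it has no improper symmetry element, so it exists as a pair of enantiomers (2 stereoisomers).

1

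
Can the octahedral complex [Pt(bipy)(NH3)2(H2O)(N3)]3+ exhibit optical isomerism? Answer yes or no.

Each bipy is bidentate and must span two cis positions.
Systematic placement gives 4 geometric isomers: NH3 cis (3 arrangements, 2 chiral); NH3 trans.
Of these, 2 lack any improper symmetry element and so occur as enantiomeric pairs, giving 4 + 2 = 6 stereoisomers in total.

yes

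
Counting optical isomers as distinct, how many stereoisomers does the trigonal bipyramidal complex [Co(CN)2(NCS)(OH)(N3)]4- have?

10

A trigonal bipyramid has two axial and three equatorial sites, which are chemically inequivalent.
Exhaustive case analysis gives 7 geometric isomers.
Of these, 3 lack any improper symmetry element and so occur as enantiomeric pairs, giving 7 + 3 = 10 stereoisomers in total.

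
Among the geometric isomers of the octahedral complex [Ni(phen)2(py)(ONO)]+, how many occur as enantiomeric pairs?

1

In an octahedral complex each vertex has one trans partner and four cis neighbours.
Each phen is bidentate and must span two cis positions.
There are 2 geometric isomers: py and ONO mutually cis (chiral); py and ONO mutually trans.
One of these lacks any improper symmetry element and so occurs as an enantiomeric pair, giving 2 + 1 = 3 stereoisomers in total.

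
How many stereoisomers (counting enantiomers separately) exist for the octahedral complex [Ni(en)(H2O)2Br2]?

The six octahedral sites form three mutually perpendicular trans pairs.
Each en is bidentate and must span two cis positions.
There are 3 geometric isomers: H2O cis, Br trans; H2O cis, Br cis (chiral); H2O trans, Br cis.
One of these lacks any improper symmetry element and so occurs as an enantiomeric pair, giving 3 + 1 = 4 stereoisomers in total.

4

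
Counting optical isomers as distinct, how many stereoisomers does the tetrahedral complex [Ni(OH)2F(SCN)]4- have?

1

All four vertices of a tetrahedron are equivalent and mutually adjacent, so cis/trans isomerism cannot arise.
Only one geometric arrangement is possible.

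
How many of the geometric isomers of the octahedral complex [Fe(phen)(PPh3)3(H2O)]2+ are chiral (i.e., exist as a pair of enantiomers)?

Each phen is bidentate and must span two cis positions.
Working through the distinct placements yields 2 geometric isomers: PPh3 fac; PPh3 mer.
Each arrangement has an internal mirror plane or centre of symmetry, so none is chiral.

0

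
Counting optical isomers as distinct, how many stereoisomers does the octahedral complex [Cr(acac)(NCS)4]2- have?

The six octahedral sites form three mutually perpendicular trans pairs.
Each acac is bidentate and must span two cis positions.
Only one geometric arrangement is possible.

1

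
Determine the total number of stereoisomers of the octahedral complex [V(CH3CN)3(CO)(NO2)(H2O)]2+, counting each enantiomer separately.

5

In an octahedral complex each vertex has one trans partner and four cis neighbours.
Systematic placement gives 4 geometric isomers: CH3CN mer (3 arrangements); CH3CN fac (chiral).
One of these lacks any improper symmetry element and so occurs as an enantiomeric pair, giving 4 + 1 = 5 stereoisomers in total.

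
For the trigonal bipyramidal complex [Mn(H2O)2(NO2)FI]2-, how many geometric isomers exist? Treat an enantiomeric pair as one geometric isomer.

7

In a trigonal bipyramid the two axial positions differ from the three equatorial ones.
Exhaustive case analysis gives 7 geometric isomers.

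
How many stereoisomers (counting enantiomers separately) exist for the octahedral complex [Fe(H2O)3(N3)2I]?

The six octahedral sites form three mutually perpendicular trans pairs.
Systematic placement gives 3 geometric isomers: H2O mer, N3 trans; H2O mer, N3 cis; H2O fac, N3 cis.
Each arrangement has an internal mirror plane or centre of symmetry, so none is chiral.

3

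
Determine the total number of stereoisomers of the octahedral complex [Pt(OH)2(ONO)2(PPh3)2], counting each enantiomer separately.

6

In an octahedral complex each vertex has one trans partner and four cis neighbours.
There are 5 geometric isomers: OH trans, ONO trans, PPh3 trans; OH trans, ONO cis, PPh3 cis; OH cis, ONO cis, PPh3 trans; OH cis, ONO cis, PPh3 cis (chiral); OH cis, ONO trans, PPh3 cis.
One of these lacks any improper symmetry element and so occurs as an enantiomeric pair, giving 5 + 1 = 6 stereoisomers in total.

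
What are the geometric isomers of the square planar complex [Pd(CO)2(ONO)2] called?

A square has two trans pairs of vertices; adjacent vertices are cis.
Working through the distinct placements yields 2 geometric isomers: CO cis; CO trans.

cis and trans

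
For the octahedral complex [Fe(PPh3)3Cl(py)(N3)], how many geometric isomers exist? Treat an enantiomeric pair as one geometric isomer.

There are 4 geometric isomers: PPh3 mer (3 arrangements); PPh3 fac (chiral).

4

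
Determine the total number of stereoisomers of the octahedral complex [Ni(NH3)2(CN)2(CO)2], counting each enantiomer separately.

6

Working through the distinct placements yields 5 geometric isomers: NH3 trans, CN trans, CO trans; NH3 cis, CN trans, CO cis; NH3 trans, CN cis, CO cis; NH3 cis, CN cis, CO cis (chiral); NH3 cis, CN cis, CO trans.
One of these lacks any improper symmetry element and so occurs as an enantiomeric pair, giving 5 + 1 = 6 stereoisomers in total.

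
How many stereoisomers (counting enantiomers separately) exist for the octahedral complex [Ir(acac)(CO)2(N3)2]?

4

Each acac is bidentate and must span two cis positions.
The distinct arrangements are (3 in all): CO trans, N3 cis; CO cis, N3 cis (chiral); CO cis, N3 trans.
One of these lacks any improper symmetry element and so occurs as an enantiomeric pair, giving 3 + 1 = 4 stereoisomers in total.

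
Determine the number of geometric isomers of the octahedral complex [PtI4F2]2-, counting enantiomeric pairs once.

2

In an octahedral complex each vertex has one trans partner and four cis neighbours.
Working through the distinct placements yields 2 geometric isomers: F trans; F cis.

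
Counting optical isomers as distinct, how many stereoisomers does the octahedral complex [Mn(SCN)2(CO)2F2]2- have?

Systematic placement gives 5 geometric isomers: SCN trans, CO trans, F trans; SCN cis, CO trans, F cis; SCN trans, CO cis, F cis; SCN cis, CO cis, F cis (chiral); SCN cis, CO cis, F trans.
One of these lacks any improper symmetry element and so occurs as an enantiomeric pair, giving 5 + 1 = 6 stereoisomers in total.

6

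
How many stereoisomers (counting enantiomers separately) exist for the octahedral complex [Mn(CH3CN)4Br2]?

An octahedron has six vertices in three trans pairs; every non-trans pair is cis.
The distinct arrangements are (2 in all): Br trans; Br cis.
Each arrangement has an internal mirror plane or centre of symmetry, so none is chiral.

2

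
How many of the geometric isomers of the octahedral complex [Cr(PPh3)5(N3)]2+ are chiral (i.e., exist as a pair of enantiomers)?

The six octahedral sites form three mutually perpendicular trans pairs.
Only one geometric arrangement is possible.

0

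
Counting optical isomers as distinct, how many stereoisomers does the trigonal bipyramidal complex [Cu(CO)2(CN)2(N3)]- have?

6

A trigonal bipyramid has two axial and three equatorial sites, which are chemically inequivalent.
Systematic enumeration (placing each ligand type in turn and discarding arrangements equivalent by rotation or reflection) gives 5 geometric isomers.
One of these lacks any improper symmetry element and so occurs as an enantiomeric pair, giving 5 + 1 = 6 stereoisomers in total.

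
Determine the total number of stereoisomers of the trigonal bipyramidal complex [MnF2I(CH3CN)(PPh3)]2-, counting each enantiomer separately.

In a trigonal bipyramid the two axial positions differ from the three equatorial ones.
Systematic enumeration (placing each ligand type in turn and discarding arrangements equivalent by rotation or reflection) gives 7 geometric isomers.
Of these, 3 lack any improper symmetry element and so occur as enantiomeric pairs, giving 7 + 3 = 10 stereoisomers in total.

10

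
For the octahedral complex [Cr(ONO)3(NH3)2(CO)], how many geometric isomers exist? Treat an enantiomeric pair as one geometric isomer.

An octahedron has six vertices in three trans pairs; every non-trans pair is cis.
Working through the distinct placements yields 3 geometric isomers: ONO mer, NH3 cis; ONO mer, NH3 trans; ONO fac, NH3 cis.

3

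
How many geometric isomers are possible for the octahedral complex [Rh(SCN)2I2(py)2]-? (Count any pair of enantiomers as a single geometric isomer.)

In an octahedral complex each vertex has one trans partner and four cis neighbours.
Working through the distinct placements yields 5 geometric isomers: SCN trans, I trans, py trans; SCN cis, I trans, py cis; SCN cis, I cis, py trans; SCN cis, I cis, py cis (chiral); SCN trans, I cis, py cis.

5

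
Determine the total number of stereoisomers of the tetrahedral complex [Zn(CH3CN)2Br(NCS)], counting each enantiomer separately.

1

Only one geometric arrangement is possible.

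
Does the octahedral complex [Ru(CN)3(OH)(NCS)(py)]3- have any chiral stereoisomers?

yes

An octahedron has six vertices in three trans pairs; every non-trans pair is cis.
The distinct arrangements are (4 in all): CN mer (3 arrangements); CN fac (chiral).
One of these lacks any improper symmetry element and so occurs as an enantiomeric pair, giving 4 + 1 = 5 stereoisomers in total.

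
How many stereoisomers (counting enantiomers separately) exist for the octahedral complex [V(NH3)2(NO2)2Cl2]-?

6

The six octahedral sites form three mutually perpendicular trans pairs.
Systematic placement gives 5 geometric isomers: NH3 trans, NO2 trans, Cl trans; NH3 cis, NO2 cis, Cl trans; NH3 cis, NO2 trans, Cl cis; NH3 cis, NO2 cis, Cl cis (chiral); NH3 trans, NO2 cis, Cl cis.
One of these lacks any improper symmetry element and so occurs as an enantiomeric pair, giving 5 + 1 = 6 stereoisomers in total.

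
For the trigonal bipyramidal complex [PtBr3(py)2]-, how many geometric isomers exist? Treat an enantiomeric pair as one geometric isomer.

3

A trigonal bipyramid has two axial and three equatorial sites, which are chemically inequivalent.
The distinct arrangements are (3 in all): py both equatorial; py one axial, one equatorial; py both axial.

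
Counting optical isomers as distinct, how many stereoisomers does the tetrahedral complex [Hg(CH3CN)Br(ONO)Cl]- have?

In a tetrahedral complex all four positions are equivalent and every pair of ligands is adjacent — there is no cis/trans distinction.
Only one geometric arrangement is possible; it has no improper symmetry element, so it exists as a pair of enantiomers (2 stereoisomers).

2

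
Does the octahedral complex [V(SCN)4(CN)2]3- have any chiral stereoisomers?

In an octahedral complex each vertex has one trans partner and four cis neighbours.
The distinct arrangements are (2 in all): CN trans; CN cis.
Each arrangement has an internal mirror plane or centre of symmetry, so none is chiral.

no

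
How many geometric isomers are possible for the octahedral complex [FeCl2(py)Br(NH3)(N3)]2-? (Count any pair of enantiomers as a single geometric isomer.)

9

The six octahedral sites form three mutually perpendicular trans pairs.
Exhaustive case analysis gives 9 geometric isomers.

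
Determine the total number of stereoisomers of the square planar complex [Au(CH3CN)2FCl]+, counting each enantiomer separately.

The distinct arrangements are (2 in all): CH3CN cis; CH3CN trans.
Each arrangement has an internal mirror plane or centre of symmetry, so none is chiral.

2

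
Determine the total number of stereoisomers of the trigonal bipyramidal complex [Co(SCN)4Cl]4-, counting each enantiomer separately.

2

A trigonal bipyramid has two axial and three equatorial sites, which are chemically inequivalent.
Systematic placement gives 2 geometric isomers: Cl axial; Cl equatorial.
Each arrangement has an internal mirror plane or centre of symmetry, so none is chiral.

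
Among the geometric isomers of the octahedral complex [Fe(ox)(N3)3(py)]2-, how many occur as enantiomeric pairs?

In an octahedral complex each vertex has one trans partner and four cis neighbours.
Each ox is bidentate and must span two cis positions.
Working through the distinct placements yields 2 geometric isomers: N3 mer; N3 fac.
Each arrangement has an internal mirror plane or centre of symmetry, so none is chiral.

0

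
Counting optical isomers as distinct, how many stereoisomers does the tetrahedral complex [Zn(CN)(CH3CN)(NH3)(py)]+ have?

2

All four vertices of a tetrahedron are equivalent and mutually adjacent, so cis/trans isomerism cannot arise.
Only one geometric arrangement is possible; it has no improper symmetry element, so it exists as a pair of enantiomers (2 stereoisomers).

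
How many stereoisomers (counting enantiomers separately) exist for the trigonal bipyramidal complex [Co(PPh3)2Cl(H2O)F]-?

A trigonal bipyramid has two axial and three equatorial sites, which are chemically inequivalent.
Systematic enumeration (placing each ligand type in turn and discarding arrangements equivalent by rotation or reflection) gives 7 geometric isomers.
Of these, 3 lack any improper symmetry element and so occur as enantiomeric pairs, giving 7 + 3 = 10 stereoisomers in total.

10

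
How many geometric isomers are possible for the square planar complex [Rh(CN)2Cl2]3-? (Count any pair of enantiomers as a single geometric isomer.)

2

In a square planar complex each vertex has one trans partner and two cis neighbours.
Working through the distinct placements yields 2 geometric isomers: CN cis; CN trans.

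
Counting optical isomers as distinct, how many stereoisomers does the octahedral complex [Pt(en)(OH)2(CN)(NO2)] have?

6

An octahedron has six vertices in three trans pairs; every non-trans pair is cis.
Each en is bidentate and must span two cis positions.
Systematic placement gives 4 geometric isomers: OH cis (3 arrangements, 2 chiral); OH trans.
Of these, 2 lack any improper symmetry element and so occur as enantiomeric pairs, giving 4 + 2 = 6 stereoisomers in total.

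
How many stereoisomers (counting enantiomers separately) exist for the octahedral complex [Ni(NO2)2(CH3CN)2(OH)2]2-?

An octahedron has six vertices in three trans pairs; every non-trans pair is cis.
The distinct arrangements are (5 in all): NO2 trans, CH3CN trans, OH trans; NO2 cis, CH3CN trans, OH cis; NO2 cis, CH3CN cis, OH trans; NO2 cis, CH3CN cis, OH cis (chiral); NO2 trans, CH3CN cis, OH cis.
One of these lacks any improper symmetry element and so occurs as an enantiomeric pair, giving 5 + 1 = 6 stereoisomers in total.

6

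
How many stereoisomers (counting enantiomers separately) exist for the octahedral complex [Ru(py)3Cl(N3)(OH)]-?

In an octahedral complex each vertex has one trans partner and four cis neighbours.
There are 4 geometric isomers: py mer (3 arrangements); py fac (chiral).
One of these lacks any improper symmetry element and so occurs as an enantiomeric pair, giving 4 + 1 = 5 stereoisomers in total.

5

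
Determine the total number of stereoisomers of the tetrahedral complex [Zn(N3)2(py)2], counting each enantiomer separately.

All four vertices of a tetrahedron are equivalent and mutually adjacent, so cis/trans isomerism cannot arise.
Only one geometric arrangement is possible.

1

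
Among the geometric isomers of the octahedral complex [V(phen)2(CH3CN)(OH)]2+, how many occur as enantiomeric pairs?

The six octahedral sites form three mutually perpendicular trans pairs.
Each phen is bidentate and must span two cis positions.
The distinct arrangements are (2 in all): CH3CN and OH mutually trans; CH3CN and OH mutually cis (chiral).
One of these lacks any improper symmetry element and so occurs as an enantiomeric pair, giving 2 + 1 = 3 stereoisomers in total.

1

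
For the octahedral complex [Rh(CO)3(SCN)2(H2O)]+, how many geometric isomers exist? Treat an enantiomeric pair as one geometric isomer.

3

Systematic placement gives 3 geometric isomers: CO mer, SCN trans; CO mer, SCN cis; CO fac, SCN cis.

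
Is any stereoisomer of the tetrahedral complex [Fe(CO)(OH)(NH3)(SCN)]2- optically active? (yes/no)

All four vertices of a tetrahedron are equivalent and mutually adjacent, so cis/trans isomerism cannot arise.
Only one geometric arrangement is possible; it has no improper symmetry element, so it exists as a pair of enantiomers (2 stereoisomers).

yes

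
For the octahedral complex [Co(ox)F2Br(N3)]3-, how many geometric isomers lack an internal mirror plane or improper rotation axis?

2

The six octahedral sites form three mutually perpendicular trans pairs.
Each ox is bidentate and must span two cis positions.
The distinct arrangements are (4 in all): F cis (3 arrangements, 2 chiral); F trans.
Of these, 2 lack any improper symmetry element and so occur as enantiomeric pairs, giving 4 + 2 = 6 stereoisomers in total.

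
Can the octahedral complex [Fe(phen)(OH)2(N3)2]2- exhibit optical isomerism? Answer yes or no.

An octahedron has six vertices in three trans pairs; every non-trans pair is cis.
Each phen is bidentate and must span two cis positions.
Working through the distinct placements yields 3 geometric isomers: OH cis, N3 trans; OH cis, N3 cis (chiral); OH trans, N3 cis.
One of these lacks any improper symmetry element and so occurs as an enantiomeric pair, giving 3 + 1 = 4 stereoisomers in total.

yes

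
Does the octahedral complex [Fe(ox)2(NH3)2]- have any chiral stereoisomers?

An octahedron has six vertices in three trans pairs; every non-trans pair is cis.
Each ox is bidentate and must span two cis positions.
There are 2 geometric isomers: NH3 trans; NH3 cis (chiral).
One of these lacks any improper symmetry element and so occurs as an enantiomeric pair, giving 2 + 1 = 3 stereoisomers in total.

yes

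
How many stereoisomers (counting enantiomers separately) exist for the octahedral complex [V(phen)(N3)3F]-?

2

An octahedron has six vertices in three trans pairs; every non-trans pair is cis.
Each phen is bidentate and must span two cis positions.
Systematic placement gives 2 geometric isomers: N3 fac; N3 mer.
Each arrangement has an internal mirror plane or centre of symmetry, so none is chiral.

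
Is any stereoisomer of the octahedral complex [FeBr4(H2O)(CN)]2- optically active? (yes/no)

no

Working through the distinct placements yields 2 geometric isomers: H2O and CN mutually trans; H2O and CN mutually cis.
Each arrangement has an internal mirror plane or centre of symmetry, so none is chiral.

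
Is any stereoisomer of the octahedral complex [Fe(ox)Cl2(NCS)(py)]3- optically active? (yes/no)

yes

An octahedron has six vertices in three trans pairs; every non-trans pair is cis.
Each ox is bidentate and must span two cis positions.
Working through the distinct placements yields 4 geometric isomers: Cl trans; Cl cis (3 arrangements, 2 chiral).
Of these, 2 lack any improper symmetry element and so occur as enantiomeric pairs, giving 4 + 2 = 6 stereoisomers in total.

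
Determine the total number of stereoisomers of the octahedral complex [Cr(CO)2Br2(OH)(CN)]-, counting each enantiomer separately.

8

In an octahedral complex each vertex has one trans partner and four cis neighbours.
The distinct arrangements are (6 in all): CO cis, Br trans; CO trans, Br trans; CO cis, Br cis (3 arrangements, 2 chiral); CO trans, Br cis.
Of these, 2 lack any improper symmetry element and so occur as enantiomeric pairs, giving 6 + 2 = 8 stereoisomers in total.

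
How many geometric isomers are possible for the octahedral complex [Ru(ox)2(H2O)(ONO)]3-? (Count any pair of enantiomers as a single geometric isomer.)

The six octahedral sites form three mutually perpendicular trans pairs.
Each ox is bidentate and must span two cis positions.
There are 2 geometric isomers: H2O and ONO mutually trans; H2O and ONO mutually cis (chiral).

2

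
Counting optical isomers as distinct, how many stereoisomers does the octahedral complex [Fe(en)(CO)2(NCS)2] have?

In an octahedral complex each vertex has one trans partner and four cis neighbours.
Each en is bidentate and must span two cis positions.
There are 3 geometric isomers: CO trans, NCS cis; CO cis, NCS cis (chiral); CO cis, NCS trans.
One of these lacks any improper symmetry element and so occurs as an enantiomeric pair, giving 3 + 1 = 4 stereoisomers in total.

4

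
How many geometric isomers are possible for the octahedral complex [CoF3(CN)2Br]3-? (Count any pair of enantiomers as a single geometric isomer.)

3

An octahedron has six vertices in three trans pairs; every non-trans pair is cis.
The distinct arrangements are (3 in all): F mer, CN cis; F mer, CN trans; F fac, CN cis.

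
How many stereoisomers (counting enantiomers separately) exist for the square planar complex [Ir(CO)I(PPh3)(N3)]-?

A square has two trans pairs of vertices; adjacent vertices are cis.
Working through the distinct placements yields 3 geometric isomers: (CO/N3 trans, I/PPh3 trans); (CO/PPh3 trans, I/N3 trans); (CO/I trans, N3/PPh3 trans).
Each arrangement has an internal mirror plane or centre of symmetry, so none is chiral.

3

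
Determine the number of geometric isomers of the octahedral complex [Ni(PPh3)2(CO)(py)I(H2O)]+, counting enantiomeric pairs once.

9

In an octahedral complex each vertex has one trans partner and four cis neighbours.
Exhaustive case analysis gives 9 geometric isomers.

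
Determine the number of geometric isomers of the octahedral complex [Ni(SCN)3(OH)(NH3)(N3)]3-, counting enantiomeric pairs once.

An octahedron has six vertices in three trans pairs; every non-trans pair is cis.
The distinct arrangements are (4 in all): SCN mer (3 arrangements); SCN fac (chiral).

4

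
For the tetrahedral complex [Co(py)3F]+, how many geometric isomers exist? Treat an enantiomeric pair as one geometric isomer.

Only one geometric arrangement is possible.

1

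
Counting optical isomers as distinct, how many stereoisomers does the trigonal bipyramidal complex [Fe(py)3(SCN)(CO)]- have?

4

In a trigonal bipyramid the two axial positions differ from the three equatorial ones.
There are 4 geometric isomers: SCN axial, CO axial; SCN equatorial, CO axial; SCN axial, CO equatorial; SCN equatorial, CO equatorial.
Each arrangement has an internal mirror plane or centre of symmetry, so none is chiral.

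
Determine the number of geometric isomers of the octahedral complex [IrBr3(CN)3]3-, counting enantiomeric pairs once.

2

In an octahedral complex each vertex has one trans partner and four cis neighbours.
Working through the distinct placements yields 2 geometric isomers: Br mer; Br fac.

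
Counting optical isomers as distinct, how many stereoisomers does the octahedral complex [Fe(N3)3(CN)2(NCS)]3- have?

3

In an octahedral complex each vertex has one trans partner and four cis neighbours.
Working through the distinct placements yields 3 geometric isomers: N3 mer, CN trans; N3 fac, CN cis; N3 mer, CN cis.
Each arrangement has an internal mirror plane or centre of symmetry, so none is chiral.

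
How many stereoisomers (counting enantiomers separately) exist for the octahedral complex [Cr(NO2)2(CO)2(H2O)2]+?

6

An octahedron has six vertices in three trans pairs; every non-trans pair is cis.
The distinct arrangements are (5 in all): NO2 trans, CO trans, H2O trans; NO2 cis, CO trans, H2O cis; NO2 trans, CO cis, H2O cis; NO2 cis, CO cis, H2O cis (chiral); NO2 cis, CO cis, H2O trans.
One of these lacks any improper symmetry element and so occurs as an enantiomeric pair, giving 5 + 1 = 6 stereoisomers in total.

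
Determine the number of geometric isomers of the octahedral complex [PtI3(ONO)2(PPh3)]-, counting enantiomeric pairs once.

The six octahedral sites form three mutually perpendicular trans pairs.
Working through the distinct placements yields 3 geometric isomers: I mer, ONO cis; I mer, ONO trans; I fac, ONO cis.

3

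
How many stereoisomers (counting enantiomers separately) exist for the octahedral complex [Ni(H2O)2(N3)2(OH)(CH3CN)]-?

8

The six octahedral sites form three mutually perpendicular trans pairs.
The distinct arrangements are (6 in all): H2O cis, N3 cis (3 arrangements, 2 chiral); H2O cis, N3 trans; H2O trans, N3 cis; H2O trans, N3 trans.
Of these, 2 lack any improper symmetry element and so occur as enantiomeric pairs, giving 6 + 2 = 8 stereoisomers in total.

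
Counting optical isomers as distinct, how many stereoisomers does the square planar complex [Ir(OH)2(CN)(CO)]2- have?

A square has two trans pairs of vertices; adjacent vertices are cis.
There are 2 geometric isomers: OH cis; OH trans.
Each arrangement has an internal mirror plane or centre of symmetry, so none is chiral.

2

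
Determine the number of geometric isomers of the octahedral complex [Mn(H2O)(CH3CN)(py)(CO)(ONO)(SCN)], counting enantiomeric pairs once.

The six octahedral sites form three mutually perpendicular trans pairs.
Systematic enumeration (placing each ligand type in turn and discarding arrangements equivalent by rotation or reflection) gives 15 geometric isomers.

15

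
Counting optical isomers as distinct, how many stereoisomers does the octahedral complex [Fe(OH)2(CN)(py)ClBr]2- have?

Systematic enumeration (placing each ligand type in turn and discarding arrangements equivalent by rotation or reflection) gives 9 geometric isomers.
Of these, 6 lack any improper symmetry element and so occur as enantiomeric pairs, giving 9 + 6 = 15 stereoisomers in total.

15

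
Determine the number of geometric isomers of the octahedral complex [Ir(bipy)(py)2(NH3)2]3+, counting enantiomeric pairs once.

An octahedron has six vertices in three trans pairs; every non-trans pair is cis.
Each bipy is bidentate and must span two cis positions.
Working through the distinct placements yields 3 geometric isomers: py cis, NH3 trans; py trans, NH3 cis; py cis, NH3 cis (chiral).

3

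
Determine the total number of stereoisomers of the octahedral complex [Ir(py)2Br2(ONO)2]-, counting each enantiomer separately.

The distinct arrangements are (5 in all): py trans, Br trans, ONO trans; py cis, Br trans, ONO cis; py trans, Br cis, ONO cis; py cis, Br cis, ONO cis (chiral); py cis, Br cis, ONO trans.
One of these lacks any improper symmetry element and so occurs as an enantiomeric pair, giving 5 + 1 = 6 stereoisomers in total.

6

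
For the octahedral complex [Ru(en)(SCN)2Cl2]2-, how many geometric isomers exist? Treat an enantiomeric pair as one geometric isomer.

3

An octahedron has six vertices in three trans pairs; every non-trans pair is cis.
Each en is bidentate and must span two cis positions.
There are 3 geometric isomers: SCN cis, Cl trans; SCN cis, Cl cis (chiral); SCN trans, Cl cis.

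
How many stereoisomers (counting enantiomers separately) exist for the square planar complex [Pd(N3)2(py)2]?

In a square planar complex each vertex has one trans partner and two cis neighbours.
Working through the distinct placements yields 2 geometric isomers: N3 cis; N3 trans.
Each arrangement has an internal mirror plane or centre of symmetry, so none is chiral.

2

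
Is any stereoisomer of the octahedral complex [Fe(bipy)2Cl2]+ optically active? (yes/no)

yes

Each bipy is bidentate and must span two cis positions.
Systematic placement gives 2 geometric isomers: Cl trans; Cl cis (chiral).
One of these lacks any improper symmetry element and so occurs as an enantiomeric pair, giving 2 + 1 = 3 stereoisomers in total.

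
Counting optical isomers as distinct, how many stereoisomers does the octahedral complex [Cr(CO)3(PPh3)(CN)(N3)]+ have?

The distinct arrangements are (4 in all): CO mer (3 arrangements); CO fac (chiral).
One of these lacks any improper symmetry element and so occurs as an enantiomeric pair, giving 4 + 1 = 5 stereoisomers in total.

5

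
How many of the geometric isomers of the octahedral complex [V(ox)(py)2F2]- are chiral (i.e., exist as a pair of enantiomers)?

Each ox is bidentate and must span two cis positions.
There are 3 geometric isomers: py cis, F trans; py trans, F cis; py cis, F cis (chiral).
One of these lacks any improper symmetry element and so occurs as an enantiomeric pair, giving 3 + 1 = 4 stereoisomers in total.

1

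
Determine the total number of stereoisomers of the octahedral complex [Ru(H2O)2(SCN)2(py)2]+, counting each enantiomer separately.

6

In an octahedral complex each vertex has one trans partner and four cis neighbours.
Working through the distinct placements yields 5 geometric isomers: H2O trans, SCN trans, py trans; H2O trans, SCN cis, py cis; H2O cis, SCN cis, py trans; H2O cis, SCN cis, py cis (chiral); H2O cis, SCN trans, py cis.
One of these lacks any improper symmetry element and so occurs as an enantiomeric pair, giving 5 + 1 = 6 stereoisomers in total.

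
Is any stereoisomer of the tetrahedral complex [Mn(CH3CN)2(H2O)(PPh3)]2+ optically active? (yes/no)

In a tetrahedral complex all four positions are equivalent and every pair of ligands is adjacent — there is no cis/trans distinction.
Only one geometric arrangement is possible.

no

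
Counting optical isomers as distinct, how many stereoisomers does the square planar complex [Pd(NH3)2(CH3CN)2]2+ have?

The distinct arrangements are (2 in all): NH3 cis; NH3 trans.
Each arrangement has an internal mirror plane or centre of symmetry, so none is chiral.

2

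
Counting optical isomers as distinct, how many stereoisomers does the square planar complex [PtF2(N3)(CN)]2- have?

Working through the distinct placements yields 2 geometric isomers: F cis; F trans.
Each arrangement has an internal mirror plane or centre of symmetry, so none is chiral.

2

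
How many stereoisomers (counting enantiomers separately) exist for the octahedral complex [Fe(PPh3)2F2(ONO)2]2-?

6

Systematic placement gives 5 geometric isomers: PPh3 trans, F trans, ONO trans; PPh3 cis, F trans, ONO cis; PPh3 trans, F cis, ONO cis; PPh3 cis, F cis, ONO cis (chiral); PPh3 cis, F cis, ONO trans.
One of these lacks any improper symmetry element and so occurs as an enantiomeric pair, giving 5 + 1 = 6 stereoisomers in total.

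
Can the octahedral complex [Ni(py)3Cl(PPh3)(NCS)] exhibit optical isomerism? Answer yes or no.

The six octahedral sites form three mutually perpendicular trans pairs.
There are 4 geometric isomers: py mer (3 arrangements); py fac (chiral).
One of these lacks any improper symmetry element and so occurs as an enantiomeric pair, giving 4 + 1 = 5 stereoisomers in total.

yes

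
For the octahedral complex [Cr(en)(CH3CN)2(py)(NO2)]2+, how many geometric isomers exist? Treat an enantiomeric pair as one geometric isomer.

4

An octahedron has six vertices in three trans pairs; every non-trans pair is cis.
Each en is bidentate and must span two cis positions.
Working through the distinct placements yields 4 geometric isomers: CH3CN trans; CH3CN cis (3 arrangements, 2 chiral).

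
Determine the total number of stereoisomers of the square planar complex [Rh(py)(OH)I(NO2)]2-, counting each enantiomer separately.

In a square planar complex each vertex has one trans partner and two cis neighbours.
Working through the distinct placements yields 3 geometric isomers: (I/OH trans, NO2/py trans); (I/py trans, NO2/OH trans); (I/NO2 trans, OH/py trans).
Each arrangement has an internal mirror plane or centre of symmetry, so none is chiral.

3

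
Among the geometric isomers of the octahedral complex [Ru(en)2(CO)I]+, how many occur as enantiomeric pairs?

1

Each en is bidentate and must span two cis positions.
Working through the distinct placements yields 2 geometric isomers: CO and I mutually trans; CO and I mutually cis (chiral).
One of these lacks any improper symmetry element and so occurs as an enantiomeric pair, giving 2 + 1 = 3 stereoisomers in total.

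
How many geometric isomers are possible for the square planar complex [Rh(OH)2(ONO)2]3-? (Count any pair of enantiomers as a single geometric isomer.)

2

A square has two trans pairs of vertices; adjacent vertices are cis.
The distinct arrangements are (2 in all): OH cis; OH trans.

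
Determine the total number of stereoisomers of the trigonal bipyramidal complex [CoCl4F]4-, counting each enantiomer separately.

The distinct arrangements are (2 in all): F equatorial; F axial.
Each arrangement has an internal mirror plane or centre of symmetry, so none is chiral.

2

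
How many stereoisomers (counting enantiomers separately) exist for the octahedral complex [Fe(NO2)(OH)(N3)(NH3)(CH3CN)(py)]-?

An octahedron has six vertices in three trans pairs; every non-trans pair is cis.
Exhaustive case analysis gives 15 geometric isomers.
Of these, 15 lack any improper symmetry element and so occur as enantiomeric pairs, giving 15 + 15 = 30 stereoisomers in total.

30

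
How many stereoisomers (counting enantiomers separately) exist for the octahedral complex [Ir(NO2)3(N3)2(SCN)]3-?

The six octahedral sites form three mutually perpendicular trans pairs.
The distinct arrangements are (3 in all): NO2 mer, N3 trans; NO2 fac, N3 cis; NO2 mer, N3 cis.
Each arrangement has an internal mirror plane or centre of symmetry, so none is chiral.

3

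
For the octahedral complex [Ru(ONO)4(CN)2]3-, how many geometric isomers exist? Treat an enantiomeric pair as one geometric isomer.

2

In an octahedral complex each vertex has one trans partner and four cis neighbours.
Systematic placement gives 2 geometric isomers: CN trans; CN cis.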